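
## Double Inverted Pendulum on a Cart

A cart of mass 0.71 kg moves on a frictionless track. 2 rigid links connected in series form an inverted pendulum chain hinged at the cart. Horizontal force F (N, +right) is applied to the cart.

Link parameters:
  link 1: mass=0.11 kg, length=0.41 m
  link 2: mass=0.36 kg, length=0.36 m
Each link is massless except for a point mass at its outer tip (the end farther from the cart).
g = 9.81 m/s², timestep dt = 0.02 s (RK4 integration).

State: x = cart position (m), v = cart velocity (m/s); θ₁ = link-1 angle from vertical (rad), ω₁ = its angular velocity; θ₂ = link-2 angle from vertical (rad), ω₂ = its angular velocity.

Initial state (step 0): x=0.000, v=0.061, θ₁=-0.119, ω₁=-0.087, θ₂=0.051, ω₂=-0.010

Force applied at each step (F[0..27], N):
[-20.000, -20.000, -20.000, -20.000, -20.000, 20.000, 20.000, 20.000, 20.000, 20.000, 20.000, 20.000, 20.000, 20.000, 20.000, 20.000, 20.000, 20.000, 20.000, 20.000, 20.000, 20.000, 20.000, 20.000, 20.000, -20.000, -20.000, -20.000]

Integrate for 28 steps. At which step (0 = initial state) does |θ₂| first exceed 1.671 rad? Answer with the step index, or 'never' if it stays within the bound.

Answer: never

Derivation:
apply F[0]=-20.000 → step 1: x=-0.004, v=-0.484, θ₁=-0.111, ω₁=0.868, θ₂=0.056, ω₂=0.458
apply F[1]=-20.000 → step 2: x=-0.019, v=-1.034, θ₁=-0.084, ω₁=1.885, θ₂=0.069, ω₂=0.864
apply F[2]=-20.000 → step 3: x=-0.046, v=-1.590, θ₁=-0.035, ω₁=3.031, θ₂=0.089, ω₂=1.137
apply F[3]=-20.000 → step 4: x=-0.083, v=-2.153, θ₁=0.039, ω₁=4.342, θ₂=0.113, ω₂=1.231
apply F[4]=-20.000 → step 5: x=-0.132, v=-2.711, θ₁=0.139, ω₁=5.754, θ₂=0.138, ω₂=1.212
apply F[5]=+20.000 → step 6: x=-0.180, v=-2.158, θ₁=0.242, ω₁=4.553, θ₂=0.162, ω₂=1.163
apply F[6]=+20.000 → step 7: x=-0.218, v=-1.630, θ₁=0.323, ω₁=3.617, θ₂=0.183, ω₂=0.912
apply F[7]=+20.000 → step 8: x=-0.246, v=-1.124, θ₁=0.389, ω₁=2.951, θ₂=0.196, ω₂=0.422
apply F[8]=+20.000 → step 9: x=-0.263, v=-0.634, θ₁=0.443, ω₁=2.515, θ₂=0.198, ω₂=-0.283
apply F[9]=+20.000 → step 10: x=-0.271, v=-0.153, θ₁=0.490, ω₁=2.255, θ₂=0.184, ω₂=-1.170
apply F[10]=+20.000 → step 11: x=-0.269, v=0.327, θ₁=0.534, ω₁=2.105, θ₂=0.150, ω₂=-2.196
apply F[11]=+20.000 → step 12: x=-0.258, v=0.813, θ₁=0.575, ω₁=1.980, θ₂=0.096, ω₂=-3.297
apply F[12]=+20.000 → step 13: x=-0.237, v=1.308, θ₁=0.613, ω₁=1.784, θ₂=0.019, ω₂=-4.406
apply F[13]=+20.000 → step 14: x=-0.206, v=1.814, θ₁=0.645, ω₁=1.434, θ₂=-0.080, ω₂=-5.475
apply F[14]=+20.000 → step 15: x=-0.164, v=2.329, θ₁=0.668, ω₁=0.865, θ₂=-0.200, ω₂=-6.493
apply F[15]=+20.000 → step 16: x=-0.112, v=2.850, θ₁=0.678, ω₁=0.024, θ₂=-0.340, ω₂=-7.468
apply F[16]=+20.000 → step 17: x=-0.050, v=3.376, θ₁=0.667, ω₁=-1.143, θ₂=-0.499, ω₂=-8.409
apply F[17]=+20.000 → step 18: x=0.023, v=3.908, θ₁=0.630, ω₁=-2.688, θ₂=-0.676, ω₂=-9.287
apply F[18]=+20.000 → step 19: x=0.106, v=4.449, θ₁=0.557, ω₁=-4.643, θ₂=-0.869, ω₂=-9.995
apply F[19]=+20.000 → step 20: x=0.201, v=5.004, θ₁=0.441, ω₁=-6.966, θ₂=-1.073, ω₂=-10.291
apply F[20]=+20.000 → step 21: x=0.307, v=5.577, θ₁=0.277, ω₁=-9.487, θ₂=-1.275, ω₂=-9.761
apply F[21]=+20.000 → step 22: x=0.424, v=6.157, θ₁=0.063, ω₁=-11.918, θ₂=-1.454, ω₂=-7.911
apply F[22]=+20.000 → step 23: x=0.553, v=6.705, θ₁=-0.198, ω₁=-14.101, θ₂=-1.580, ω₂=-4.412
apply F[23]=+20.000 → step 24: x=0.691, v=7.158, θ₁=-0.503, ω₁=-16.505, θ₂=-1.619, ω₂=0.959
apply F[24]=+20.000 → step 25: x=0.837, v=7.293, θ₁=-0.872, ω₁=-21.128, θ₂=-1.521, ω₂=9.784
apply F[25]=-20.000 → step 26: x=0.964, v=5.056, θ₁=-1.344, ω₁=-24.323, θ₂=-1.226, ω₂=17.023
apply F[26]=-20.000 → step 27: x=1.045, v=3.299, θ₁=-1.773, ω₁=-18.850, θ₂=-0.965, ω₂=8.704
apply F[27]=-20.000 → step 28: x=1.101, v=2.374, θ₁=-2.133, ω₁=-17.749, θ₂=-0.853, ω₂=2.767
max |θ₂| = 1.619 ≤ 1.671 over all 29 states.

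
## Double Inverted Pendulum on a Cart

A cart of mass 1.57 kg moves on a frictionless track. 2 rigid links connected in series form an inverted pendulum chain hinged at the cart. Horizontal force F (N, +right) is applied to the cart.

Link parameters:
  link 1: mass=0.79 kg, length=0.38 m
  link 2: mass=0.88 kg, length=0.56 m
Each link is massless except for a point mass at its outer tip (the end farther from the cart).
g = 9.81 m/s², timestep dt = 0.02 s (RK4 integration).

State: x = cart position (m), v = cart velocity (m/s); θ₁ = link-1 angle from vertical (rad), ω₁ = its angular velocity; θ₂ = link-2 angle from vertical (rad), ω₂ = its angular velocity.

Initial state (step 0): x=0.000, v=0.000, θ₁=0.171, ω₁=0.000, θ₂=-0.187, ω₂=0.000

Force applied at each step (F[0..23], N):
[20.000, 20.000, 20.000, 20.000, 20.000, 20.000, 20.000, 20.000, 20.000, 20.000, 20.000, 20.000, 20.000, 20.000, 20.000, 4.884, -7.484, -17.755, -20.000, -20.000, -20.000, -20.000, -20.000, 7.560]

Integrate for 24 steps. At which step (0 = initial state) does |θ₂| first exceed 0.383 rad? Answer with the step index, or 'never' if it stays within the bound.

Answer: 10

Derivation:
apply F[0]=+20.000 → step 1: x=0.002, v=0.218, θ₁=0.168, ω₁=-0.284, θ₂=-0.190, ω₂=-0.268
apply F[1]=+20.000 → step 2: x=0.009, v=0.438, θ₁=0.160, ω₁=-0.580, θ₂=-0.198, ω₂=-0.532
apply F[2]=+20.000 → step 3: x=0.020, v=0.662, θ₁=0.145, ω₁=-0.898, θ₂=-0.211, ω₂=-0.788
apply F[3]=+20.000 → step 4: x=0.035, v=0.890, θ₁=0.123, ω₁=-1.250, θ₂=-0.229, ω₂=-1.033
apply F[4]=+20.000 → step 5: x=0.055, v=1.124, θ₁=0.095, ω₁=-1.649, θ₂=-0.252, ω₂=-1.259
apply F[5]=+20.000 → step 6: x=0.080, v=1.366, θ₁=0.057, ω₁=-2.108, θ₂=-0.279, ω₂=-1.458
apply F[6]=+20.000 → step 7: x=0.110, v=1.616, θ₁=0.010, ω₁=-2.640, θ₂=-0.310, ω₂=-1.620
apply F[7]=+20.000 → step 8: x=0.145, v=1.872, θ₁=-0.049, ω₁=-3.253, θ₂=-0.344, ω₂=-1.734
apply F[8]=+20.000 → step 9: x=0.185, v=2.132, θ₁=-0.121, ω₁=-3.948, θ₂=-0.379, ω₂=-1.789
apply F[9]=+20.000 → step 10: x=0.230, v=2.384, θ₁=-0.207, ω₁=-4.704, θ₂=-0.415, ω₂=-1.784
apply F[10]=+20.000 → step 11: x=0.280, v=2.616, θ₁=-0.309, ω₁=-5.474, θ₂=-0.450, ω₂=-1.731
apply F[11]=+20.000 → step 12: x=0.335, v=2.810, θ₁=-0.426, ω₁=-6.183, θ₂=-0.484, ω₂=-1.673
apply F[12]=+20.000 → step 13: x=0.392, v=2.950, θ₁=-0.556, ω₁=-6.758, θ₂=-0.517, ω₂=-1.665
apply F[13]=+20.000 → step 14: x=0.452, v=3.034, θ₁=-0.695, ω₁=-7.164, θ₂=-0.551, ω₂=-1.759
apply F[14]=+20.000 → step 15: x=0.513, v=3.070, θ₁=-0.841, ω₁=-7.414, θ₂=-0.589, ω₂=-1.979
apply F[15]=+4.884 → step 16: x=0.574, v=2.955, θ₁=-0.990, ω₁=-7.440, θ₂=-0.630, ω₂=-2.219
apply F[16]=-7.484 → step 17: x=0.630, v=2.733, θ₁=-1.138, ω₁=-7.430, θ₂=-0.677, ω₂=-2.424
apply F[17]=-17.755 → step 18: x=0.682, v=2.428, θ₁=-1.287, ω₁=-7.486, θ₂=-0.727, ω₂=-2.569
apply F[18]=-20.000 → step 19: x=0.727, v=2.096, θ₁=-1.438, ω₁=-7.645, θ₂=-0.780, ω₂=-2.731
apply F[19]=-20.000 → step 20: x=0.766, v=1.745, θ₁=-1.594, ω₁=-7.898, θ₂=-0.836, ω₂=-2.954
apply F[20]=-20.000 → step 21: x=0.797, v=1.370, θ₁=-1.755, ω₁=-8.239, θ₂=-0.898, ω₂=-3.265
apply F[21]=-20.000 → step 22: x=0.820, v=0.965, θ₁=-1.924, ω₁=-8.663, θ₂=-0.968, ω₂=-3.701
apply F[22]=-20.000 → step 23: x=0.835, v=0.528, θ₁=-2.102, ω₁=-9.160, θ₂=-1.048, ω₂=-4.309
apply F[23]=+7.560 → step 24: x=0.844, v=0.325, θ₁=-2.285, ω₁=-9.147, θ₂=-1.145, ω₂=-5.473
|θ₂| = 0.415 > 0.383 first at step 10.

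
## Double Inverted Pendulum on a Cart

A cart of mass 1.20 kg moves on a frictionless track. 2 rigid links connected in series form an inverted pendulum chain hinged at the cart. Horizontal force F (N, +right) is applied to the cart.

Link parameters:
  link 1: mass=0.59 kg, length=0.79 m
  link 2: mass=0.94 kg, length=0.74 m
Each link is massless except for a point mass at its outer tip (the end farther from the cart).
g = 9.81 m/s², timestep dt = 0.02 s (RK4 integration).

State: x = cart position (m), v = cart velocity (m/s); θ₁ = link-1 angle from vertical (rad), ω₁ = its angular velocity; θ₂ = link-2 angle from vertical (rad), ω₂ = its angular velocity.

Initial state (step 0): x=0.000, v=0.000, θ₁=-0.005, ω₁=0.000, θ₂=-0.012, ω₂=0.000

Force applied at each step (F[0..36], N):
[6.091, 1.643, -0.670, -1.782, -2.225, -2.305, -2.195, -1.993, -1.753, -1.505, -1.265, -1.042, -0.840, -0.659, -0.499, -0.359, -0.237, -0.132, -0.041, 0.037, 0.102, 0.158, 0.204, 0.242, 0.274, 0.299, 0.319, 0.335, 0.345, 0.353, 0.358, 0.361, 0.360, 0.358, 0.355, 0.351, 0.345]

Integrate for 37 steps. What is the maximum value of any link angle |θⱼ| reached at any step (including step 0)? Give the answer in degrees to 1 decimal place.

Answer: 1.1°

Derivation:
apply F[0]=+6.091 → step 1: x=0.001, v=0.103, θ₁=-0.006, ω₁=-0.129, θ₂=-0.012, ω₂=-0.005
apply F[1]=+1.643 → step 2: x=0.003, v=0.132, θ₁=-0.009, ω₁=-0.166, θ₂=-0.012, ω₂=-0.008
apply F[2]=-0.670 → step 3: x=0.006, v=0.124, θ₁=-0.012, ω₁=-0.158, θ₂=-0.012, ω₂=-0.008
apply F[3]=-1.782 → step 4: x=0.008, v=0.098, θ₁=-0.015, ω₁=-0.129, θ₂=-0.012, ω₂=-0.007
apply F[4]=-2.225 → step 5: x=0.010, v=0.065, θ₁=-0.018, ω₁=-0.093, θ₂=-0.013, ω₂=-0.005
apply F[5]=-2.305 → step 6: x=0.011, v=0.031, θ₁=-0.019, ω₁=-0.057, θ₂=-0.013, ω₂=-0.001
apply F[6]=-2.195 → step 7: x=0.011, v=-0.001, θ₁=-0.020, ω₁=-0.024, θ₂=-0.013, ω₂=0.004
apply F[7]=-1.993 → step 8: x=0.011, v=-0.029, θ₁=-0.020, ω₁=0.004, θ₂=-0.013, ω₂=0.009
apply F[8]=-1.753 → step 9: x=0.010, v=-0.053, θ₁=-0.020, ω₁=0.027, θ₂=-0.012, ω₂=0.014
apply F[9]=-1.505 → step 10: x=0.009, v=-0.074, θ₁=-0.019, ω₁=0.044, θ₂=-0.012, ω₂=0.019
apply F[10]=-1.265 → step 11: x=0.007, v=-0.090, θ₁=-0.018, ω₁=0.058, θ₂=-0.012, ω₂=0.024
apply F[11]=-1.042 → step 12: x=0.005, v=-0.103, θ₁=-0.017, ω₁=0.068, θ₂=-0.011, ω₂=0.028
apply F[12]=-0.840 → step 13: x=0.003, v=-0.113, θ₁=-0.015, ω₁=0.074, θ₂=-0.010, ω₂=0.032
apply F[13]=-0.659 → step 14: x=0.001, v=-0.120, θ₁=-0.014, ω₁=0.078, θ₂=-0.010, ω₂=0.035
apply F[14]=-0.499 → step 15: x=-0.002, v=-0.125, θ₁=-0.012, ω₁=0.080, θ₂=-0.009, ω₂=0.037
apply F[15]=-0.359 → step 16: x=-0.004, v=-0.129, θ₁=-0.011, ω₁=0.080, θ₂=-0.008, ω₂=0.039
apply F[16]=-0.237 → step 17: x=-0.007, v=-0.130, θ₁=-0.009, ω₁=0.079, θ₂=-0.007, ω₂=0.040
apply F[17]=-0.132 → step 18: x=-0.010, v=-0.130, θ₁=-0.007, ω₁=0.076, θ₂=-0.007, ω₂=0.041
apply F[18]=-0.041 → step 19: x=-0.012, v=-0.129, θ₁=-0.006, ω₁=0.073, θ₂=-0.006, ω₂=0.042
apply F[19]=+0.037 → step 20: x=-0.015, v=-0.127, θ₁=-0.005, ω₁=0.069, θ₂=-0.005, ω₂=0.042
apply F[20]=+0.102 → step 21: x=-0.017, v=-0.125, θ₁=-0.003, ω₁=0.065, θ₂=-0.004, ω₂=0.041
apply F[21]=+0.158 → step 22: x=-0.020, v=-0.121, θ₁=-0.002, ω₁=0.061, θ₂=-0.003, ω₂=0.040
apply F[22]=+0.204 → step 23: x=-0.022, v=-0.118, θ₁=-0.001, ω₁=0.057, θ₂=-0.003, ω₂=0.039
apply F[23]=+0.242 → step 24: x=-0.024, v=-0.114, θ₁=0.000, ω₁=0.052, θ₂=-0.002, ω₂=0.038
apply F[24]=+0.274 → step 25: x=-0.027, v=-0.109, θ₁=0.001, ω₁=0.048, θ₂=-0.001, ω₂=0.036
apply F[25]=+0.299 → step 26: x=-0.029, v=-0.105, θ₁=0.002, ω₁=0.043, θ₂=-0.000, ω₂=0.035
apply F[26]=+0.319 → step 27: x=-0.031, v=-0.100, θ₁=0.003, ω₁=0.039, θ₂=0.000, ω₂=0.033
apply F[27]=+0.335 → step 28: x=-0.033, v=-0.095, θ₁=0.004, ω₁=0.035, θ₂=0.001, ω₂=0.031
apply F[28]=+0.345 → step 29: x=-0.035, v=-0.091, θ₁=0.004, ω₁=0.031, θ₂=0.002, ω₂=0.029
apply F[29]=+0.353 → step 30: x=-0.036, v=-0.086, θ₁=0.005, ω₁=0.028, θ₂=0.002, ω₂=0.027
apply F[30]=+0.358 → step 31: x=-0.038, v=-0.081, θ₁=0.006, ω₁=0.024, θ₂=0.003, ω₂=0.025
apply F[31]=+0.361 → step 32: x=-0.040, v=-0.077, θ₁=0.006, ω₁=0.021, θ₂=0.003, ω₂=0.023
apply F[32]=+0.360 → step 33: x=-0.041, v=-0.072, θ₁=0.006, ω₁=0.018, θ₂=0.004, ω₂=0.021
apply F[33]=+0.358 → step 34: x=-0.043, v=-0.068, θ₁=0.007, ω₁=0.015, θ₂=0.004, ω₂=0.019
apply F[34]=+0.355 → step 35: x=-0.044, v=-0.064, θ₁=0.007, ω₁=0.013, θ₂=0.004, ω₂=0.017
apply F[35]=+0.351 → step 36: x=-0.045, v=-0.060, θ₁=0.007, ω₁=0.011, θ₂=0.005, ω₂=0.016
apply F[36]=+0.345 → step 37: x=-0.046, v=-0.056, θ₁=0.007, ω₁=0.008, θ₂=0.005, ω₂=0.014
Max |angle| over trajectory = 0.020 rad = 1.1°.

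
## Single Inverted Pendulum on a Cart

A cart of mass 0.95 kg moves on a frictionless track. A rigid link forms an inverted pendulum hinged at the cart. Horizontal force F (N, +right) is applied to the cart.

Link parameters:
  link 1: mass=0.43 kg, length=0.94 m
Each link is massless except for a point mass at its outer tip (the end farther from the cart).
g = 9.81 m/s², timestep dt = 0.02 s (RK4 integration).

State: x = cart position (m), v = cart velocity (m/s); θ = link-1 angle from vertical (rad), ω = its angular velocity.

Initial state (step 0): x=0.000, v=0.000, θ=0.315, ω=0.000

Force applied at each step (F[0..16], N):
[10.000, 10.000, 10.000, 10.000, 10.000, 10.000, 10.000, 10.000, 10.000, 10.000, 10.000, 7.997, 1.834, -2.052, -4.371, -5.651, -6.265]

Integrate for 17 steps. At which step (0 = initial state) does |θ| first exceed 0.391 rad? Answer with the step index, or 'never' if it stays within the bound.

apply F[0]=+10.000 → step 1: x=0.002, v=0.177, θ=0.314, ω=-0.114
apply F[1]=+10.000 → step 2: x=0.007, v=0.354, θ=0.310, ω=-0.229
apply F[2]=+10.000 → step 3: x=0.016, v=0.532, θ=0.305, ω=-0.346
apply F[3]=+10.000 → step 4: x=0.028, v=0.710, θ=0.297, ω=-0.466
apply F[4]=+10.000 → step 5: x=0.044, v=0.890, θ=0.286, ω=-0.589
apply F[5]=+10.000 → step 6: x=0.064, v=1.072, θ=0.273, ω=-0.718
apply F[6]=+10.000 → step 7: x=0.087, v=1.256, θ=0.257, ω=-0.852
apply F[7]=+10.000 → step 8: x=0.114, v=1.442, θ=0.239, ω=-0.992
apply F[8]=+10.000 → step 9: x=0.145, v=1.630, θ=0.218, ω=-1.140
apply F[9]=+10.000 → step 10: x=0.179, v=1.822, θ=0.193, ω=-1.297
apply F[10]=+10.000 → step 11: x=0.218, v=2.017, θ=0.166, ω=-1.464
apply F[11]=+7.997 → step 12: x=0.260, v=2.174, θ=0.135, ω=-1.598
apply F[12]=+1.834 → step 13: x=0.304, v=2.204, θ=0.103, ω=-1.605
apply F[13]=-2.052 → step 14: x=0.347, v=2.155, θ=0.072, ω=-1.535
apply F[14]=-4.371 → step 15: x=0.389, v=2.060, θ=0.042, ω=-1.422
apply F[15]=-5.651 → step 16: x=0.429, v=1.939, θ=0.015, ω=-1.287
apply F[16]=-6.265 → step 17: x=0.467, v=1.807, θ=-0.009, ω=-1.146
max |θ| = 0.315 ≤ 0.391 over all 18 states.

Answer: never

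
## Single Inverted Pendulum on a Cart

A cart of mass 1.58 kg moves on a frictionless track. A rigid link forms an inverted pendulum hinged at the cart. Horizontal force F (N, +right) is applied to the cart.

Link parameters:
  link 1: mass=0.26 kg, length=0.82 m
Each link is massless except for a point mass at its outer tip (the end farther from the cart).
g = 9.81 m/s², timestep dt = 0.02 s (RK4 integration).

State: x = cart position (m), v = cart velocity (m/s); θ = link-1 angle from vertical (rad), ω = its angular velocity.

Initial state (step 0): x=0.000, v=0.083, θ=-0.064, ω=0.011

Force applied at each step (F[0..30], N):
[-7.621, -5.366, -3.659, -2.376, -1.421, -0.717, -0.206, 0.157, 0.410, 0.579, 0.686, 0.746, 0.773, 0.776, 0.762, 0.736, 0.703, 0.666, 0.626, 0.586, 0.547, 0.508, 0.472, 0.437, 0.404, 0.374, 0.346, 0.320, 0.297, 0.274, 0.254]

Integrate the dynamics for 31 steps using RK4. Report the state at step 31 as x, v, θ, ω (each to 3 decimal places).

apply F[0]=-7.621 → step 1: x=0.001, v=-0.011, θ=-0.063, ω=0.111
apply F[1]=-5.366 → step 2: x=-0.000, v=-0.077, θ=-0.060, ω=0.176
apply F[2]=-3.659 → step 3: x=-0.002, v=-0.122, θ=-0.056, ω=0.216
apply F[3]=-2.376 → step 4: x=-0.005, v=-0.150, θ=-0.051, ω=0.238
apply F[4]=-1.421 → step 5: x=-0.008, v=-0.166, θ=-0.047, ω=0.246
apply F[5]=-0.717 → step 6: x=-0.011, v=-0.174, θ=-0.042, ω=0.245
apply F[6]=-0.206 → step 7: x=-0.015, v=-0.175, θ=-0.037, ω=0.237
apply F[7]=+0.157 → step 8: x=-0.018, v=-0.172, θ=-0.032, ω=0.225
apply F[8]=+0.410 → step 9: x=-0.022, v=-0.166, θ=-0.028, ω=0.211
apply F[9]=+0.579 → step 10: x=-0.025, v=-0.158, θ=-0.024, ω=0.194
apply F[10]=+0.686 → step 11: x=-0.028, v=-0.149, θ=-0.020, ω=0.178
apply F[11]=+0.746 → step 12: x=-0.031, v=-0.139, θ=-0.017, ω=0.161
apply F[12]=+0.773 → step 13: x=-0.034, v=-0.128, θ=-0.014, ω=0.145
apply F[13]=+0.776 → step 14: x=-0.036, v=-0.118, θ=-0.011, ω=0.130
apply F[14]=+0.762 → step 15: x=-0.038, v=-0.108, θ=-0.008, ω=0.115
apply F[15]=+0.736 → step 16: x=-0.040, v=-0.099, θ=-0.006, ω=0.102
apply F[16]=+0.703 → step 17: x=-0.042, v=-0.090, θ=-0.004, ω=0.089
apply F[17]=+0.666 → step 18: x=-0.044, v=-0.081, θ=-0.003, ω=0.078
apply F[18]=+0.626 → step 19: x=-0.046, v=-0.073, θ=-0.001, ω=0.068
apply F[19]=+0.586 → step 20: x=-0.047, v=-0.066, θ=-0.000, ω=0.059
apply F[20]=+0.547 → step 21: x=-0.048, v=-0.059, θ=0.001, ω=0.050
apply F[21]=+0.508 → step 22: x=-0.049, v=-0.052, θ=0.002, ω=0.043
apply F[22]=+0.472 → step 23: x=-0.050, v=-0.046, θ=0.003, ω=0.036
apply F[23]=+0.437 → step 24: x=-0.051, v=-0.041, θ=0.003, ω=0.030
apply F[24]=+0.404 → step 25: x=-0.052, v=-0.036, θ=0.004, ω=0.025
apply F[25]=+0.374 → step 26: x=-0.053, v=-0.031, θ=0.004, ω=0.021
apply F[26]=+0.346 → step 27: x=-0.053, v=-0.027, θ=0.005, ω=0.017
apply F[27]=+0.320 → step 28: x=-0.054, v=-0.023, θ=0.005, ω=0.013
apply F[28]=+0.297 → step 29: x=-0.054, v=-0.020, θ=0.005, ω=0.010
apply F[29]=+0.274 → step 30: x=-0.054, v=-0.016, θ=0.006, ω=0.007
apply F[30]=+0.254 → step 31: x=-0.055, v=-0.013, θ=0.006, ω=0.005

Answer: x=-0.055, v=-0.013, θ=0.006, ω=0.005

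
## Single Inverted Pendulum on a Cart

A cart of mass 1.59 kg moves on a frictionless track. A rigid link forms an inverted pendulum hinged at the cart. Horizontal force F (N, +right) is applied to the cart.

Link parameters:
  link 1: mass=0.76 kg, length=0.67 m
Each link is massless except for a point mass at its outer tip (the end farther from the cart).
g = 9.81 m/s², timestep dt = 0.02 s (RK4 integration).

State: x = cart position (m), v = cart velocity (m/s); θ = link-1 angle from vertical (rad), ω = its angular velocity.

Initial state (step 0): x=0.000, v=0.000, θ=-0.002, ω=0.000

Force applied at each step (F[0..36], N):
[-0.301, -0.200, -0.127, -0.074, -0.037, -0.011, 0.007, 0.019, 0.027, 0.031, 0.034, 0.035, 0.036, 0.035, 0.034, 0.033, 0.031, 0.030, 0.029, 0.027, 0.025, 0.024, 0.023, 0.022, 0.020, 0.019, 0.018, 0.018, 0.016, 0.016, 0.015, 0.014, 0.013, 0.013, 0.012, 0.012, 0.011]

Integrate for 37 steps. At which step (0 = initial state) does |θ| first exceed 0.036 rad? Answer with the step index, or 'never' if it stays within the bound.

Answer: never

Derivation:
apply F[0]=-0.301 → step 1: x=-0.000, v=-0.004, θ=-0.002, ω=0.005
apply F[1]=-0.200 → step 2: x=-0.000, v=-0.006, θ=-0.002, ω=0.008
apply F[2]=-0.127 → step 3: x=-0.000, v=-0.007, θ=-0.002, ω=0.009
apply F[3]=-0.074 → step 4: x=-0.000, v=-0.008, θ=-0.001, ω=0.010
apply F[4]=-0.037 → step 5: x=-0.001, v=-0.008, θ=-0.001, ω=0.010
apply F[5]=-0.011 → step 6: x=-0.001, v=-0.009, θ=-0.001, ω=0.010
apply F[6]=+0.007 → step 7: x=-0.001, v=-0.008, θ=-0.001, ω=0.009
apply F[7]=+0.019 → step 8: x=-0.001, v=-0.008, θ=-0.001, ω=0.009
apply F[8]=+0.027 → step 9: x=-0.001, v=-0.008, θ=-0.001, ω=0.008
apply F[9]=+0.031 → step 10: x=-0.001, v=-0.007, θ=-0.000, ω=0.007
apply F[10]=+0.034 → step 11: x=-0.002, v=-0.007, θ=-0.000, ω=0.006
apply F[11]=+0.035 → step 12: x=-0.002, v=-0.006, θ=-0.000, ω=0.006
apply F[12]=+0.036 → step 13: x=-0.002, v=-0.006, θ=-0.000, ω=0.005
apply F[13]=+0.035 → step 14: x=-0.002, v=-0.005, θ=0.000, ω=0.004
apply F[14]=+0.034 → step 15: x=-0.002, v=-0.005, θ=0.000, ω=0.004
apply F[15]=+0.033 → step 16: x=-0.002, v=-0.005, θ=0.000, ω=0.003
apply F[16]=+0.031 → step 17: x=-0.002, v=-0.004, θ=0.000, ω=0.003
apply F[17]=+0.030 → step 18: x=-0.002, v=-0.004, θ=0.000, ω=0.002
apply F[18]=+0.029 → step 19: x=-0.002, v=-0.004, θ=0.000, ω=0.002
apply F[19]=+0.027 → step 20: x=-0.002, v=-0.003, θ=0.000, ω=0.001
apply F[20]=+0.025 → step 21: x=-0.002, v=-0.003, θ=0.000, ω=0.001
apply F[21]=+0.024 → step 22: x=-0.003, v=-0.003, θ=0.000, ω=0.001
apply F[22]=+0.023 → step 23: x=-0.003, v=-0.002, θ=0.000, ω=0.001
apply F[23]=+0.022 → step 24: x=-0.003, v=-0.002, θ=0.000, ω=0.000
apply F[24]=+0.020 → step 25: x=-0.003, v=-0.002, θ=0.000, ω=0.000
apply F[25]=+0.019 → step 26: x=-0.003, v=-0.002, θ=0.000, ω=0.000
apply F[26]=+0.018 → step 27: x=-0.003, v=-0.002, θ=0.000, ω=0.000
apply F[27]=+0.018 → step 28: x=-0.003, v=-0.001, θ=0.000, ω=-0.000
apply F[28]=+0.016 → step 29: x=-0.003, v=-0.001, θ=0.000, ω=-0.000
apply F[29]=+0.016 → step 30: x=-0.003, v=-0.001, θ=0.000, ω=-0.000
apply F[30]=+0.015 → step 31: x=-0.003, v=-0.001, θ=0.000, ω=-0.000
apply F[31]=+0.014 → step 32: x=-0.003, v=-0.001, θ=0.000, ω=-0.000
apply F[32]=+0.013 → step 33: x=-0.003, v=-0.001, θ=0.000, ω=-0.000
apply F[33]=+0.013 → step 34: x=-0.003, v=-0.001, θ=0.000, ω=-0.000
apply F[34]=+0.012 → step 35: x=-0.003, v=-0.001, θ=0.000, ω=-0.000
apply F[35]=+0.012 → step 36: x=-0.003, v=-0.000, θ=0.000, ω=-0.001
apply F[36]=+0.011 → step 37: x=-0.003, v=-0.000, θ=0.000, ω=-0.001
max |θ| = 0.002 ≤ 0.036 over all 38 states.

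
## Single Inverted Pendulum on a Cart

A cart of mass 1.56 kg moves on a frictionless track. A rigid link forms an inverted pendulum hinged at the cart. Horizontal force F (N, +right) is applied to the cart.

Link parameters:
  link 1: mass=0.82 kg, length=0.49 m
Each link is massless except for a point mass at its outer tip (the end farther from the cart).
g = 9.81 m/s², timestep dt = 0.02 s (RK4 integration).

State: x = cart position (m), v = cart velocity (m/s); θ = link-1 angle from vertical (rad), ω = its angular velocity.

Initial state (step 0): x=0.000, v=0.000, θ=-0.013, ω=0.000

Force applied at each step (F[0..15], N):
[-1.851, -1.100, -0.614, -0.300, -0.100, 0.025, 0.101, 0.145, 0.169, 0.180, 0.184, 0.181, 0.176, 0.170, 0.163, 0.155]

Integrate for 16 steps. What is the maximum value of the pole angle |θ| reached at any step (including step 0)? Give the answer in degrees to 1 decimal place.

Answer: 0.7°

Derivation:
apply F[0]=-1.851 → step 1: x=-0.000, v=-0.022, θ=-0.013, ω=0.041
apply F[1]=-1.100 → step 2: x=-0.001, v=-0.035, θ=-0.012, ω=0.062
apply F[2]=-0.614 → step 3: x=-0.002, v=-0.042, θ=-0.010, ω=0.071
apply F[3]=-0.300 → step 4: x=-0.002, v=-0.045, θ=-0.009, ω=0.073
apply F[4]=-0.100 → step 5: x=-0.003, v=-0.045, θ=-0.007, ω=0.071
apply F[5]=+0.025 → step 6: x=-0.004, v=-0.044, θ=-0.006, ω=0.066
apply F[6]=+0.101 → step 7: x=-0.005, v=-0.042, θ=-0.005, ω=0.060
apply F[7]=+0.145 → step 8: x=-0.006, v=-0.040, θ=-0.004, ω=0.054
apply F[8]=+0.169 → step 9: x=-0.007, v=-0.038, θ=-0.003, ω=0.048
apply F[9]=+0.180 → step 10: x=-0.007, v=-0.035, θ=-0.002, ω=0.042
apply F[10]=+0.184 → step 11: x=-0.008, v=-0.033, θ=-0.001, ω=0.036
apply F[11]=+0.181 → step 12: x=-0.009, v=-0.030, θ=-0.000, ω=0.031
apply F[12]=+0.176 → step 13: x=-0.009, v=-0.028, θ=0.000, ω=0.027
apply F[13]=+0.170 → step 14: x=-0.010, v=-0.026, θ=0.001, ω=0.023
apply F[14]=+0.163 → step 15: x=-0.010, v=-0.024, θ=0.001, ω=0.019
apply F[15]=+0.155 → step 16: x=-0.011, v=-0.022, θ=0.002, ω=0.016
Max |angle| over trajectory = 0.013 rad = 0.7°.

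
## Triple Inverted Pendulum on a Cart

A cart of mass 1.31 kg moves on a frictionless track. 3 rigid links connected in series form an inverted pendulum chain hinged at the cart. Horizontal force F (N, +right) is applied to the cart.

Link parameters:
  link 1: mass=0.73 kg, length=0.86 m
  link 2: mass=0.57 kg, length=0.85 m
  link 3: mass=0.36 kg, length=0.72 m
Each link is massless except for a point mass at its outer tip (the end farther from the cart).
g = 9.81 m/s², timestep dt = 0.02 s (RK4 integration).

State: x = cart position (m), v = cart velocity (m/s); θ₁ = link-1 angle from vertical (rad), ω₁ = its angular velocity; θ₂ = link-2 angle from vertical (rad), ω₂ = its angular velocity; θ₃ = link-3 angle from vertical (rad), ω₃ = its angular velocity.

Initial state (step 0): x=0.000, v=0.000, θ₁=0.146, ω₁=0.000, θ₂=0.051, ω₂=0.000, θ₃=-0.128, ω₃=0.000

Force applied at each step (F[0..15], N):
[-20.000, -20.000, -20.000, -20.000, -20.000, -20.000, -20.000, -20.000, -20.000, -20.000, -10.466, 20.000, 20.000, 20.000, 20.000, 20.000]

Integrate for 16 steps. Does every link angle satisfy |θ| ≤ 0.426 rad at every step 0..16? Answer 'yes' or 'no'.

Answer: no

Derivation:
apply F[0]=-20.000 → step 1: x=-0.003, v=-0.332, θ₁=0.150, ω₁=0.435, θ₂=0.051, ω₂=-0.018, θ₃=-0.129, ω₃=-0.056
apply F[1]=-20.000 → step 2: x=-0.013, v=-0.663, θ₁=0.163, ω₁=0.871, θ₂=0.050, ω₂=-0.038, θ₃=-0.130, ω₃=-0.109
apply F[2]=-20.000 → step 3: x=-0.030, v=-0.993, θ₁=0.185, ω₁=1.308, θ₂=0.049, ω₂=-0.061, θ₃=-0.133, ω₃=-0.154
apply F[3]=-20.000 → step 4: x=-0.053, v=-1.319, θ₁=0.216, ω₁=1.743, θ₂=0.048, ω₂=-0.083, θ₃=-0.136, ω₃=-0.187
apply F[4]=-20.000 → step 5: x=-0.083, v=-1.638, θ₁=0.255, ω₁=2.170, θ₂=0.046, ω₂=-0.101, θ₃=-0.140, ω₃=-0.207
apply F[5]=-20.000 → step 6: x=-0.118, v=-1.946, θ₁=0.302, ω₁=2.578, θ₂=0.044, ω₂=-0.103, θ₃=-0.144, ω₃=-0.209
apply F[6]=-20.000 → step 7: x=-0.160, v=-2.236, θ₁=0.358, ω₁=2.956, θ₂=0.042, ω₂=-0.080, θ₃=-0.149, ω₃=-0.195
apply F[7]=-20.000 → step 8: x=-0.208, v=-2.504, θ₁=0.420, ω₁=3.296, θ₂=0.041, ω₂=-0.020, θ₃=-0.152, ω₃=-0.164
apply F[8]=-20.000 → step 9: x=-0.260, v=-2.748, θ₁=0.489, ω₁=3.590, θ₂=0.042, ω₂=0.085, θ₃=-0.155, ω₃=-0.120
apply F[9]=-20.000 → step 10: x=-0.317, v=-2.965, θ₁=0.564, ω₁=3.840, θ₂=0.045, ω₂=0.240, θ₃=-0.157, ω₃=-0.066
apply F[10]=-10.466 → step 11: x=-0.378, v=-3.047, θ₁=0.642, ω₁=3.976, θ₂=0.051, ω₂=0.379, θ₃=-0.158, ω₃=-0.023
apply F[11]=+20.000 → step 12: x=-0.436, v=-2.773, θ₁=0.721, ω₁=3.899, θ₂=0.058, ω₂=0.322, θ₃=-0.158, ω₃=-0.038
apply F[12]=+20.000 → step 13: x=-0.489, v=-2.506, θ₁=0.798, ω₁=3.862, θ₂=0.064, ω₂=0.252, θ₃=-0.159, ω₃=-0.054
apply F[13]=+20.000 → step 14: x=-0.536, v=-2.242, θ₁=0.875, ω₁=3.857, θ₂=0.068, ω₂=0.175, θ₃=-0.160, ω₃=-0.069
apply F[14]=+20.000 → step 15: x=-0.578, v=-1.978, θ₁=0.953, ω₁=3.880, θ₂=0.071, ω₂=0.097, θ₃=-0.162, ω₃=-0.083
apply F[15]=+20.000 → step 16: x=-0.615, v=-1.712, θ₁=1.031, ω₁=3.928, θ₂=0.072, ω₂=0.021, θ₃=-0.164, ω₃=-0.095
Max |angle| over trajectory = 1.031 rad; bound = 0.426 → exceeded.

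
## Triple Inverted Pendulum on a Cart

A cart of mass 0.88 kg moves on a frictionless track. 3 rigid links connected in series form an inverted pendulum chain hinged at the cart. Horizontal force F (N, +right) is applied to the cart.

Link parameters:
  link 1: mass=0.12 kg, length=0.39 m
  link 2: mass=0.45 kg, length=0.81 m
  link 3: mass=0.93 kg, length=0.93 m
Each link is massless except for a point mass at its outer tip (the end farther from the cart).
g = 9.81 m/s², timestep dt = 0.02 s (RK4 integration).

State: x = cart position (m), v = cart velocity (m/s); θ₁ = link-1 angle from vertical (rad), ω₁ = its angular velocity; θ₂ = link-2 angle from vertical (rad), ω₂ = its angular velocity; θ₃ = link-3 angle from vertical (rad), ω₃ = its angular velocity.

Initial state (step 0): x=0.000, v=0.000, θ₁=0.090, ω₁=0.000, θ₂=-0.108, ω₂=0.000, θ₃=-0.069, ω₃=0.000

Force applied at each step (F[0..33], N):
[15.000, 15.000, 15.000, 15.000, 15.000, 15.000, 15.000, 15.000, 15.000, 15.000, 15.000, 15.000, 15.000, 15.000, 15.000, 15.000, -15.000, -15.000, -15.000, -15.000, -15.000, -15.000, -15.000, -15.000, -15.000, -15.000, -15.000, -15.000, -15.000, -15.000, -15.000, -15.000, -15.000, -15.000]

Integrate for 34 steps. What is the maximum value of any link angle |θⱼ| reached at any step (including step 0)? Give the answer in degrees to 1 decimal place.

Answer: 237.5°

Derivation:
apply F[0]=+15.000 → step 1: x=0.003, v=0.317, θ₁=0.091, ω₁=0.112, θ₂=-0.113, ω₂=-0.484, θ₃=-0.069, ω₃=0.020
apply F[1]=+15.000 → step 2: x=0.013, v=0.636, θ₁=0.094, ω₁=0.209, θ₂=-0.127, ω₂=-0.967, θ₃=-0.068, ω₃=0.043
apply F[2]=+15.000 → step 3: x=0.029, v=0.956, θ₁=0.099, ω₁=0.262, θ₂=-0.151, ω₂=-1.438, θ₃=-0.067, ω₃=0.071
apply F[3]=+15.000 → step 4: x=0.051, v=1.279, θ₁=0.104, ω₁=0.232, θ₂=-0.185, ω₂=-1.882, θ₃=-0.065, ω₃=0.103
apply F[4]=+15.000 → step 5: x=0.080, v=1.606, θ₁=0.108, ω₁=0.081, θ₂=-0.226, ω₂=-2.281, θ₃=-0.063, ω₃=0.135
apply F[5]=+15.000 → step 6: x=0.115, v=1.936, θ₁=0.107, ω₁=-0.217, θ₂=-0.276, ω₂=-2.624, θ₃=-0.060, ω₃=0.164
apply F[6]=+15.000 → step 7: x=0.157, v=2.269, θ₁=0.098, ω₁=-0.677, θ₂=-0.331, ω₂=-2.902, θ₃=-0.056, ω₃=0.187
apply F[7]=+15.000 → step 8: x=0.206, v=2.606, θ₁=0.078, ω₁=-1.306, θ₂=-0.391, ω₂=-3.110, θ₃=-0.053, ω₃=0.201
apply F[8]=+15.000 → step 9: x=0.261, v=2.945, θ₁=0.044, ω₁=-2.114, θ₂=-0.455, ω₂=-3.235, θ₃=-0.048, ω₃=0.203
apply F[9]=+15.000 → step 10: x=0.324, v=3.285, θ₁=-0.008, ω₁=-3.121, θ₂=-0.520, ω₂=-3.254, θ₃=-0.044, ω₃=0.189
apply F[10]=+15.000 → step 11: x=0.393, v=3.625, θ₁=-0.082, ω₁=-4.363, θ₂=-0.584, ω₂=-3.123, θ₃=-0.041, ω₃=0.150
apply F[11]=+15.000 → step 12: x=0.469, v=3.956, θ₁=-0.184, ω₁=-5.907, θ₂=-0.643, ω₂=-2.767, θ₃=-0.039, ω₃=0.066
apply F[12]=+15.000 → step 13: x=0.551, v=4.255, θ₁=-0.321, ω₁=-7.854, θ₂=-0.692, ω₂=-2.056, θ₃=-0.039, ω₃=-0.112
apply F[13]=+15.000 → step 14: x=0.638, v=4.446, θ₁=-0.501, ω₁=-10.175, θ₂=-0.722, ω₂=-0.853, θ₃=-0.045, ω₃=-0.515
apply F[14]=+15.000 → step 15: x=0.727, v=4.384, θ₁=-0.722, ω₁=-11.571, θ₂=-0.726, ω₂=0.324, θ₃=-0.062, ω₃=-1.303
apply F[15]=+15.000 → step 16: x=0.813, v=4.212, θ₁=-0.945, ω₁=-10.442, θ₂=-0.719, ω₂=0.154, θ₃=-0.097, ω₃=-2.067
apply F[16]=-15.000 → step 17: x=0.892, v=3.719, θ₁=-1.142, ω₁=-9.357, θ₂=-0.719, ω₂=-0.182, θ₃=-0.140, ω₃=-2.249
apply F[17]=-15.000 → step 18: x=0.962, v=3.294, θ₁=-1.323, ω₁=-8.780, θ₂=-0.726, ω₂=-0.475, θ₃=-0.186, ω₃=-2.334
apply F[18]=-15.000 → step 19: x=1.024, v=2.894, θ₁=-1.496, ω₁=-8.535, θ₂=-0.738, ω₂=-0.735, θ₃=-0.233, ω₃=-2.386
apply F[19]=-15.000 → step 20: x=1.078, v=2.503, θ₁=-1.666, ω₁=-8.502, θ₂=-0.756, ω₂=-1.003, θ₃=-0.281, ω₃=-2.425
apply F[20]=-15.000 → step 21: x=1.124, v=2.113, θ₁=-1.837, ω₁=-8.623, θ₂=-0.779, ω₂=-1.315, θ₃=-0.330, ω₃=-2.458
apply F[21]=-15.000 → step 22: x=1.162, v=1.721, θ₁=-2.011, ω₁=-8.870, θ₂=-0.809, ω₂=-1.701, θ₃=-0.380, ω₃=-2.488
apply F[22]=-15.000 → step 23: x=1.193, v=1.326, θ₁=-2.192, ω₁=-9.228, θ₂=-0.847, ω₂=-2.192, θ₃=-0.430, ω₃=-2.516
apply F[23]=-15.000 → step 24: x=1.215, v=0.927, θ₁=-2.381, ω₁=-9.686, θ₂=-0.897, ω₂=-2.816, θ₃=-0.480, ω₃=-2.543
apply F[24]=-15.000 → step 25: x=1.230, v=0.529, θ₁=-2.580, ω₁=-10.220, θ₂=-0.961, ω₂=-3.603, θ₃=-0.531, ω₃=-2.569
apply F[25]=-15.000 → step 26: x=1.237, v=0.138, θ₁=-2.790, ω₁=-10.773, θ₂=-1.043, ω₂=-4.567, θ₃=-0.583, ω₃=-2.597
apply F[26]=-15.000 → step 27: x=1.236, v=-0.235, θ₁=-3.010, ω₁=-11.227, θ₂=-1.145, ω₂=-5.684, θ₃=-0.635, ω₃=-2.628
apply F[27]=-15.000 → step 28: x=1.227, v=-0.578, θ₁=-3.237, ω₁=-11.385, θ₂=-1.270, ω₂=-6.861, θ₃=-0.688, ω₃=-2.674
apply F[28]=-15.000 → step 29: x=1.213, v=-0.890, θ₁=-3.462, ω₁=-11.008, θ₂=-1.419, ω₂=-7.920, θ₃=-0.742, ω₃=-2.750
apply F[29]=-15.000 → step 30: x=1.192, v=-1.184, θ₁=-3.673, ω₁=-9.946, θ₂=-1.585, ω₂=-8.674, θ₃=-0.799, ω₃=-2.882
apply F[30]=-15.000 → step 31: x=1.165, v=-1.483, θ₁=-3.856, ω₁=-8.236, θ₂=-1.763, ω₂=-9.037, θ₃=-0.858, ω₃=-3.078
apply F[31]=-15.000 → step 32: x=1.132, v=-1.800, θ₁=-3.999, ω₁=-6.068, θ₂=-1.944, ω₂=-9.069, θ₃=-0.922, ω₃=-3.329
apply F[32]=-15.000 → step 33: x=1.093, v=-2.130, θ₁=-4.097, ω₁=-3.663, θ₂=-2.124, ω₂=-8.913, θ₃=-0.991, ω₃=-3.605
apply F[33]=-15.000 → step 34: x=1.047, v=-2.462, θ₁=-4.145, ω₁=-1.191, θ₂=-2.301, ω₂=-8.729, θ₃=-1.066, ω₃=-3.882
Max |angle| over trajectory = 4.145 rad = 237.5°.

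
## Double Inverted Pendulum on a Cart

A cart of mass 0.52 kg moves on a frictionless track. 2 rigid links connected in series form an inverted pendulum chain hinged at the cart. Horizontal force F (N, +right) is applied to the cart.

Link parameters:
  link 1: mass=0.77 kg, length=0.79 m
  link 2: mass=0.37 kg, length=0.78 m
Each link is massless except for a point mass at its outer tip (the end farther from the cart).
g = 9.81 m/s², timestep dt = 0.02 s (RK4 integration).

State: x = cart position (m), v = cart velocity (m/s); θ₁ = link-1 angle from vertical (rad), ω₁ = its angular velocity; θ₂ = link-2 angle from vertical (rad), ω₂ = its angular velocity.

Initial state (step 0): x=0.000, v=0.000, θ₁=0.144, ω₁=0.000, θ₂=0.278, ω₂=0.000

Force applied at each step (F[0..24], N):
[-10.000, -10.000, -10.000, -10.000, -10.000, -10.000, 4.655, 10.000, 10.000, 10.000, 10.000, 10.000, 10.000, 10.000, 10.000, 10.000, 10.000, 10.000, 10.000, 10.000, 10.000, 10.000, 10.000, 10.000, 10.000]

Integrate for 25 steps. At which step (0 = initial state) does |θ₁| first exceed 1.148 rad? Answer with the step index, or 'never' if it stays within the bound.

Answer: 20

Derivation:
apply F[0]=-10.000 → step 1: x=-0.004, v=-0.426, θ₁=0.150, ω₁=0.559, θ₂=0.278, ω₂=0.032
apply F[1]=-10.000 → step 2: x=-0.017, v=-0.850, θ₁=0.166, ω₁=1.120, θ₂=0.279, ω₂=0.059
apply F[2]=-10.000 → step 3: x=-0.038, v=-1.268, θ₁=0.194, ω₁=1.680, θ₂=0.281, ω₂=0.076
apply F[3]=-10.000 → step 4: x=-0.068, v=-1.673, θ₁=0.234, ω₁=2.232, θ₂=0.282, ω₂=0.082
apply F[4]=-10.000 → step 5: x=-0.105, v=-2.054, θ₁=0.283, ω₁=2.761, θ₂=0.284, ω₂=0.082
apply F[5]=-10.000 → step 6: x=-0.150, v=-2.396, θ₁=0.344, ω₁=3.248, θ₂=0.286, ω₂=0.086
apply F[6]=+4.655 → step 7: x=-0.196, v=-2.270, θ₁=0.408, ω₁=3.194, θ₂=0.287, ω₂=0.075
apply F[7]=+10.000 → step 8: x=-0.239, v=-2.010, θ₁=0.470, ω₁=3.015, θ₂=0.288, ω₂=0.036
apply F[8]=+10.000 → step 9: x=-0.277, v=-1.777, θ₁=0.529, ω₁=2.892, θ₂=0.288, ω₂=-0.021
apply F[9]=+10.000 → step 10: x=-0.310, v=-1.562, θ₁=0.586, ω₁=2.815, θ₂=0.287, ω₂=-0.095
apply F[10]=+10.000 → step 11: x=-0.339, v=-1.361, θ₁=0.642, ω₁=2.777, θ₂=0.285, ω₂=-0.184
apply F[11]=+10.000 → step 12: x=-0.365, v=-1.169, θ₁=0.697, ω₁=2.771, θ₂=0.280, ω₂=-0.286
apply F[12]=+10.000 → step 13: x=-0.386, v=-0.982, θ₁=0.753, ω₁=2.790, θ₂=0.273, ω₂=-0.397
apply F[13]=+10.000 → step 14: x=-0.404, v=-0.797, θ₁=0.809, ω₁=2.832, θ₂=0.264, ω₂=-0.518
apply F[14]=+10.000 → step 15: x=-0.418, v=-0.610, θ₁=0.866, ω₁=2.891, θ₂=0.252, ω₂=-0.644
apply F[15]=+10.000 → step 16: x=-0.428, v=-0.420, θ₁=0.925, ω₁=2.965, θ₂=0.238, ω₂=-0.774
apply F[16]=+10.000 → step 17: x=-0.435, v=-0.224, θ₁=0.985, ω₁=3.054, θ₂=0.221, ω₂=-0.907
apply F[17]=+10.000 → step 18: x=-0.437, v=-0.020, θ₁=1.047, ω₁=3.154, θ₂=0.202, ω₂=-1.039
apply F[18]=+10.000 → step 19: x=-0.436, v=0.193, θ₁=1.111, ω₁=3.265, θ₂=0.180, ω₂=-1.170
apply F[19]=+10.000 → step 20: x=-0.429, v=0.418, θ₁=1.178, ω₁=3.388, θ₂=0.155, ω₂=-1.296
apply F[20]=+10.000 → step 21: x=-0.419, v=0.655, θ₁=1.247, ω₁=3.523, θ₂=0.128, ω₂=-1.415
apply F[21]=+10.000 → step 22: x=-0.403, v=0.907, θ₁=1.319, ω₁=3.672, θ₂=0.099, ω₂=-1.525
apply F[22]=+10.000 → step 23: x=-0.382, v=1.176, θ₁=1.394, ω₁=3.836, θ₂=0.067, ω₂=-1.623
apply F[23]=+10.000 → step 24: x=-0.356, v=1.464, θ₁=1.472, ω₁=4.020, θ₂=0.034, ω₂=-1.707
apply F[24]=+10.000 → step 25: x=-0.324, v=1.773, θ₁=1.555, ω₁=4.228, θ₂=-0.001, ω₂=-1.772
|θ₁| = 1.178 > 1.148 first at step 20.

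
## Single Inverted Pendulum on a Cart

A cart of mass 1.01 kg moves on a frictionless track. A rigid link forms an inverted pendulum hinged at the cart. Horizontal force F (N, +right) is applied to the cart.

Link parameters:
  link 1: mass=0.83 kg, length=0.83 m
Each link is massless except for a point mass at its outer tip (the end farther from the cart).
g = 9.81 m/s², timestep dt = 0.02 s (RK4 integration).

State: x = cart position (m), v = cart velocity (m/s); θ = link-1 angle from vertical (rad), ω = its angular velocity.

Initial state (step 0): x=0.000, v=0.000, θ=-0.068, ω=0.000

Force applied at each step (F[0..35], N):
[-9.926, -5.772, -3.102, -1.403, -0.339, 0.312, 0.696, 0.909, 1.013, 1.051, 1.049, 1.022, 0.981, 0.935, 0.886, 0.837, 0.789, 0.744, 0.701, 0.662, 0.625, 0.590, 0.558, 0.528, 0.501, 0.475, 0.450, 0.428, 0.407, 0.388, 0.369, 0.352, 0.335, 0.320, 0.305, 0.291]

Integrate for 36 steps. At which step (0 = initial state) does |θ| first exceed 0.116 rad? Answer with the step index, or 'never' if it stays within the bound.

Answer: never

Derivation:
apply F[0]=-9.926 → step 1: x=-0.002, v=-0.185, θ=-0.066, ω=0.207
apply F[1]=-5.772 → step 2: x=-0.007, v=-0.289, θ=-0.061, ω=0.316
apply F[2]=-3.102 → step 3: x=-0.013, v=-0.341, θ=-0.054, ω=0.366
apply F[3]=-1.403 → step 4: x=-0.020, v=-0.361, θ=-0.046, ω=0.377
apply F[4]=-0.339 → step 5: x=-0.027, v=-0.361, θ=-0.039, ω=0.367
apply F[5]=+0.312 → step 6: x=-0.034, v=-0.349, θ=-0.032, ω=0.345
apply F[6]=+0.696 → step 7: x=-0.041, v=-0.331, θ=-0.025, ω=0.316
apply F[7]=+0.909 → step 8: x=-0.047, v=-0.309, θ=-0.019, ω=0.285
apply F[8]=+1.013 → step 9: x=-0.053, v=-0.286, θ=-0.014, ω=0.253
apply F[9]=+1.051 → step 10: x=-0.059, v=-0.264, θ=-0.009, ω=0.223
apply F[10]=+1.049 → step 11: x=-0.064, v=-0.242, θ=-0.005, ω=0.195
apply F[11]=+1.022 → step 12: x=-0.069, v=-0.221, θ=-0.001, ω=0.170
apply F[12]=+0.981 → step 13: x=-0.073, v=-0.202, θ=0.002, ω=0.146
apply F[13]=+0.935 → step 14: x=-0.077, v=-0.184, θ=0.005, ω=0.125
apply F[14]=+0.886 → step 15: x=-0.080, v=-0.167, θ=0.007, ω=0.107
apply F[15]=+0.837 → step 16: x=-0.083, v=-0.152, θ=0.009, ω=0.090
apply F[16]=+0.789 → step 17: x=-0.086, v=-0.138, θ=0.010, ω=0.075
apply F[17]=+0.744 → step 18: x=-0.089, v=-0.125, θ=0.012, ω=0.062
apply F[18]=+0.701 → step 19: x=-0.091, v=-0.113, θ=0.013, ω=0.051
apply F[19]=+0.662 → step 20: x=-0.093, v=-0.102, θ=0.014, ω=0.041
apply F[20]=+0.625 → step 21: x=-0.095, v=-0.092, θ=0.015, ω=0.032
apply F[21]=+0.590 → step 22: x=-0.097, v=-0.082, θ=0.015, ω=0.025
apply F[22]=+0.558 → step 23: x=-0.099, v=-0.074, θ=0.016, ω=0.018
apply F[23]=+0.528 → step 24: x=-0.100, v=-0.066, θ=0.016, ω=0.012
apply F[24]=+0.501 → step 25: x=-0.101, v=-0.059, θ=0.016, ω=0.007
apply F[25]=+0.475 → step 26: x=-0.102, v=-0.052, θ=0.016, ω=0.003
apply F[26]=+0.450 → step 27: x=-0.103, v=-0.046, θ=0.016, ω=-0.001
apply F[27]=+0.428 → step 28: x=-0.104, v=-0.040, θ=0.016, ω=-0.004
apply F[28]=+0.407 → step 29: x=-0.105, v=-0.034, θ=0.016, ω=-0.007
apply F[29]=+0.388 → step 30: x=-0.106, v=-0.029, θ=0.016, ω=-0.009
apply F[30]=+0.369 → step 31: x=-0.106, v=-0.024, θ=0.016, ω=-0.012
apply F[31]=+0.352 → step 32: x=-0.106, v=-0.020, θ=0.015, ω=-0.013
apply F[32]=+0.335 → step 33: x=-0.107, v=-0.016, θ=0.015, ω=-0.015
apply F[33]=+0.320 → step 34: x=-0.107, v=-0.012, θ=0.015, ω=-0.016
apply F[34]=+0.305 → step 35: x=-0.107, v=-0.008, θ=0.015, ω=-0.017
apply F[35]=+0.291 → step 36: x=-0.107, v=-0.005, θ=0.014, ω=-0.018
max |θ| = 0.068 ≤ 0.116 over all 37 states.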